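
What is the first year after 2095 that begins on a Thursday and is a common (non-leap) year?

Jan 1 advances by 2 weekdays after a leap year and by 1 after a common year.
2095: Jan 1 is Saturday.
2096: Sunday (leap)
2097: Tuesday
2098: Wednesday
2099: Thursday
2099 begins on a Thursday and is a common year.

2099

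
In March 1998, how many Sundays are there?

5

March 1998 has 31 days and begins on Sunday.
The first Sunday is March 1.
Sundays fall on 1, 8, 15, 22, 29 — that's 5.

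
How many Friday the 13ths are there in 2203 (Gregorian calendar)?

1

Check the 13th of each month of 2203: Jan 13: Thu, Feb 13: Sun, Mar 13: Sun, Apr 13: Wed, May 13: Fri, Jun 13: Mon, Jul 13: Wed, Aug 13: Sat, Sep 13: Tue, Oct 13: Thu, Nov 13: Sun, Dec 13: Tue.
Friday occurs in May — 1 month.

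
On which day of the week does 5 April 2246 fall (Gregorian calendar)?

Sunday

January 1, 2246 is a Thursday.
April 5 is day 95 of the year, i.e. 94 days after Jan 1.
94 mod 7 = 3, so advance 3 weekdays from Thursday: Sunday.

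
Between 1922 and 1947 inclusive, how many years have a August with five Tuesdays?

August has 31 days; it has five Tuesdays when Tuesday falls among the first (month-length − 28) days — i.e. when August 1 is one of Tuesday/Monday/Sunday.
August 1 by year: 1922:Tue✓ 1923:Wed 1924:Fri 1925:Sat 1926:Sun✓ 1927:Mon✓ 1928:Wed 1929:Thu 1930:Fri 1931:Sat 1932:Mon✓ 1933:Tue✓ 1934:Wed 1935:Thu 1936:Sat 1937:Sun✓ 1938:Mon✓ 1939:Tue✓ 1940:Thu 1941:Fri 1942:Sat 1943:Sun✓ 1944:Tue✓ 1945:Wed 1946:Thu 1947:Fri
Years with five Tuesdays: 1922, 1926, 1927, 1932, 1933, 1937, 1938, 1939, 1943, 1944 → 10.

10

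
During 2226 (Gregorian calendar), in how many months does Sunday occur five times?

A month of length L has five Sundays iff its first Sunday is on day ≤ L−28 (so day 1–3 in a 31-day month, 1–2 in a 30-day month, day 1 in a leap February).
Checking each month of 2226: Jan starts Sun (31d) ✓; Feb starts Wed (28d); Mar starts Wed (31d); Apr starts Sat (30d) ✓; May starts Mon (31d); Jun starts Thu (30d); Jul starts Sat (31d) ✓; Aug starts Tue (31d); Sep starts Fri (30d); Oct starts Sun (31d) ✓; Nov starts Wed (30d); Dec starts Fri (31d) ✓.
Five-Sunday months: January, April, July, October, December → 5.

5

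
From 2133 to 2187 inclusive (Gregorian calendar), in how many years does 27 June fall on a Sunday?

8

Track 27 June's weekday year by year (advancing +1, or +2 across a Feb 29):
  2133: Sat  2134: Sun (+1) ✓  2135: Mon (+1)  2136: Wed (+2)  2137: Thu (+1)
  2138: Fri (+1)  2139: Sat (+1)  2140: Mon (+2)  2141: Tue (+1)  2142: Wed (+1)
  2143: Thu (+1)  2144: Sat (+2)  2145: Sun (+1) ✓  2146: Mon (+1)  … (27 more years) …
  2174: Mon (+1)  2175: Tue (+1)  2176: Thu (+2)  2177: Fri (+1)  2178: Sat (+1)
  2179: Sun (+1) ✓  2180: Tue (+2)  2181: Wed (+1)  2182: Thu (+1)  2183: Fri (+1)
  2184: Sun (+2) ✓  2185: Mon (+1)  2186: Tue (+1)  2187: Wed (+1)
Sunday years: 2134, 2145, 2151, 2156, 2162, 2173, 2179, 2184 — 8 in total.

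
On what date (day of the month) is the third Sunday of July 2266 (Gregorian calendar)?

15

July 1, 2266 is a Sunday, so the first Sunday is the 1st.
The third Sunday is 1 + 14 = 15.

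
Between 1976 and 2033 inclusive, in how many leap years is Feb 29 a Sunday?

3

Leap years in 1976–2033: 15 of them.
Feb 29 weekday advances by 5 (mod 7) from one leap year to the next four years later (or differs when a century non-leap intervenes).
Leap-day weekdays: 1976:Sun✓ 1980:Fri 1984:Wed 1988:Mon 1992:Sat 1996:Thu 2000:Tue 2004:Sun✓ 2008:Fri 2012:Wed 2016:Mon 2020:Sat 2024:Thu 2028:Tue 2032:Sun✓
Sunday: 1976, 2004, 2032 → 3.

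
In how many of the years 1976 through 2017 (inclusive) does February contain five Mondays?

February has 28 days (29 in leap years); it has five Mondays when Monday falls among the first (month-length − 28) days — i.e. when February 1 is Monday in a leap year (never in a common year).
February 1 by year: 1976:Sun 1977:Tue 1978:Wed 1979:Thu 1980:Fri 1981:Sun 1982:Mon 1983:Tue 1984:Wed 1985:Fri 1986:Sat 1987:Sun 1988:Mon✓ 1989:Wed 1990:Thu …(12 more)… 2003:Sat 2004:Sun 2005:Tue 2006:Wed 2007:Thu 2008:Fri 2009:Sun 2010:Mon 2011:Tue 2012:Wed 2013:Fri 2014:Sat 2015:Sun 2016:Mon✓ 2017:Wed
Years with five Mondays: 1988, 2016 → 2.

2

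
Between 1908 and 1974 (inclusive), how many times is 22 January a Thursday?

9

Track 22 January's weekday year by year (advancing +1, or +2 across a Feb 29):
  1908: Wed  1909: Fri (+2)  1910: Sat (+1)  1911: Sun (+1)  1912: Mon (+1)
  1913: Wed (+2)  1914: Thu (+1) ✓  1915: Fri (+1)  1916: Sat (+1)  1917: Mon (+2)
  1918: Tue (+1)  1919: Wed (+1)  1920: Thu (+1) ✓  1921: Sat (+2)  … (39 more years) …
  1961: Sun (+2)  1962: Mon (+1)  1963: Tue (+1)  1964: Wed (+1)  1965: Fri (+2)
  1966: Sat (+1)  1967: Sun (+1)  1968: Mon (+1)  1969: Wed (+2)  1970: Thu (+1) ✓
  1971: Fri (+1)  1972: Sat (+1)  1973: Mon (+2)  1974: Tue (+1)
Thursday years: 1914, 1920, 1925, 1931, 1942, 1948, 1953, 1959, 1970 — 9 in total.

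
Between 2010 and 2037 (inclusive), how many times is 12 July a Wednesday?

Track 12 July's weekday year by year (advancing +1, or +2 across a Feb 29):
  2010: Mon  2011: Tue (+1)  2012: Thu (+2)  2013: Fri (+1)  2014: Sat (+1)
  2015: Sun (+1)  2016: Tue (+2)  2017: Wed (+1) ✓  2018: Thu (+1)  2019: Fri (+1)
  2020: Sun (+2)  2021: Mon (+1)  2022: Tue (+1)  2023: Wed (+1) ✓  2024: Fri (+2)
  2025: Sat (+1)  2026: Sun (+1)  2027: Mon (+1)  2028: Wed (+2) ✓  2029: Thu (+1)
  2030: Fri (+1)  2031: Sat (+1)  2032: Mon (+2)  2033: Tue (+1)  2034: Wed (+1) ✓
  2035: Thu (+1)  2036: Sat (+2)  2037: Sun (+1)
Wednesday years: 2017, 2023, 2028, 2034 — 4 in total.

4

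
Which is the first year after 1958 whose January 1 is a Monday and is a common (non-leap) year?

Jan 1 advances by 2 weekdays after a leap year and by 1 after a common year.
1958: Jan 1 is Wednesday.
1959: Thursday
1960: Friday (leap)
1961: Sunday
1962: Monday
1962 begins on a Monday and is a common year.

1962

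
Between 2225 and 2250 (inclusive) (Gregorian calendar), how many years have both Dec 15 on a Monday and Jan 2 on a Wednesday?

1

Check each year's weekday for Dec 15 and Jan 2:
  2225: Thu/Sun  2226: Fri/Mon  2227: Sat/Tue  2228: Mon/Wed ✓  2229: Tue/Fri  2230: Wed/Sat  2231: Thu/Sun  2232: Sat/Mon  2233: Sun/Wed  2234: Mon/Thu  2235: Tue/Fri  2236: Thu/Sat  2237: Fri/Mon  2238: Sat/Tue  2239: Sun/Wed  2240: Tue/Thu  2241: Wed/Sat  2242: Thu/Sun  2243: Fri/Mon  2244: Sun/Tue  2245: Mon/Thu  2246: Tue/Fri  2247: Wed/Sat  2248: Fri/Sun  2249: Sat/Tue  2250: Sun/Wed
Both conditions hold in: 2228 — 1.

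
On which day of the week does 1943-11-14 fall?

Sunday

January 1, 1943 is a Friday.
November 14 is day 318 of the year, i.e. 317 days after Jan 1.
317 mod 7 = 2, so advance 2 weekdays from Friday: Sunday.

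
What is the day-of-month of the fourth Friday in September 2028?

22

September 1, 2028 is a Friday, so the first Friday is the 1st.
The fourth Friday is 1 + 21 = 22.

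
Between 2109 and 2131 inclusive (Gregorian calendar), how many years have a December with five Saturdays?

December has 31 days; it has five Saturdays when Saturday falls among the first (month-length − 28) days — i.e. when December 1 is one of Saturday/Friday/Thursday.
December 1 by year: 2109:Sun 2110:Mon 2111:Tue 2112:Thu✓ 2113:Fri✓ 2114:Sat✓ 2115:Sun 2116:Tue 2117:Wed 2118:Thu✓ 2119:Fri✓ 2120:Sun 2121:Mon 2122:Tue 2123:Wed 2124:Fri✓ 2125:Sat✓ 2126:Sun 2127:Mon 2128:Wed 2129:Thu✓ 2130:Fri✓ 2131:Sat✓
Years with five Saturdays: 2112, 2113, 2114, 2118, 2119, 2124, 2125, 2129, 2130, 2131 → 10.

10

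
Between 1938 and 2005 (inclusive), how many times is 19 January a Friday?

Track 19 January's weekday year by year (advancing +1, or +2 across a Feb 29):
  1938: Wed  1939: Thu (+1)  1940: Fri (+1) ✓  1941: Sun (+2)  1942: Mon (+1)
  1943: Tue (+1)  1944: Wed (+1)  1945: Fri (+2) ✓  1946: Sat (+1)  1947: Sun (+1)
  1948: Mon (+1)  1949: Wed (+2)  1950: Thu (+1)  1951: Fri (+1) ✓  … (40 more years) …
  1992: Sun (+1)  1993: Tue (+2)  1994: Wed (+1)  1995: Thu (+1)  1996: Fri (+1) ✓
  1997: Sun (+2)  1998: Mon (+1)  1999: Tue (+1)  2000: Wed (+1)  2001: Fri (+2) ✓
  2002: Sat (+1)  2003: Sun (+1)  2004: Mon (+1)  2005: Wed (+2)
Friday years: 1940, 1945, 1951, 1962, 1968, 1973, 1979, 1990, 1996, 2001 — 10 in total.

10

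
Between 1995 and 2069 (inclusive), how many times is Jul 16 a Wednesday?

Track Jul 16's weekday year by year (advancing +1, or +2 across a Feb 29):
  1995: Sun  1996: Tue (+2)  1997: Wed (+1) ✓  1998: Thu (+1)  1999: Fri (+1)
  2000: Sun (+2)  2001: Mon (+1)  2002: Tue (+1)  2003: Wed (+1) ✓  2004: Fri (+2)
  2005: Sat (+1)  2006: Sun (+1)  2007: Mon (+1)  2008: Wed (+2) ✓  … (47 more years) …
  2056: Sun (+2)  2057: Mon (+1)  2058: Tue (+1)  2059: Wed (+1) ✓  2060: Fri (+2)
  2061: Sat (+1)  2062: Sun (+1)  2063: Mon (+1)  2064: Wed (+2) ✓  2065: Thu (+1)
  2066: Fri (+1)  2067: Sat (+1)  2068: Mon (+2)  2069: Tue (+1)
Wednesday years: 1997, 2003, 2008, 2014, 2025, 2031, 2036, 2042, 2053, 2059, 2064 — 11 in total.

11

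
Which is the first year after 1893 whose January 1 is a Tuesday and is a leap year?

1924

Jan 1 advances by 2 weekdays after a leap year and by 1 after a common year.
1893: Jan 1 is Sunday.
1894: Monday
1895: Tuesday
1896: Wednesday (leap)
1897: Friday
1898: Saturday
1899: Sunday
1900: Monday
1901: Tuesday
1902: Wednesday
1903: Thursday
1904: Friday (leap)
1905: Sunday
1906: Monday
1907: Tuesday
1908: Wednesday (leap)
1909: Friday
1910: Saturday
1911: Sunday
1912: Monday (leap)
1913: Wednesday
1914: Thursday
1915: Friday
1916: Saturday (leap)
1917: Monday
1918: Tuesday
1919: Wednesday
1920: Thursday (leap)
1921: Saturday
1922: Sunday
1923: Monday
1924: Tuesday (leap)
1924 begins on a Tuesday and is a leap year.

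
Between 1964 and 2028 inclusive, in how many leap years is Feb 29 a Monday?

2

Leap years in 1964–2028: 17 of them.
Feb 29 weekday advances by 5 (mod 7) from one leap year to the next four years later (or differs when a century non-leap intervenes).
Leap-day weekdays: 1964:Sat 1968:Thu 1972:Tue 1976:Sun 1980:Fri 1984:Wed 1988:Mon✓ 1992:Sat 1996:Thu 2000:Tue 2004:Sun 2008:Fri 2012:Wed 2016:Mon✓ 2020:Sat 2024:Thu 2028:Tue
Monday: 1988, 2016 → 2.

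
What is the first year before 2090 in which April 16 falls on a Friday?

From one year to the next, a fixed date's weekday advances by 1, or by 2 when a Feb 29 lies between the two dates.
2090: April 16 is Sunday.
2089: Saturday (−1)
2088: Friday (−1)
April 16 falls on a Friday in 2088.

2088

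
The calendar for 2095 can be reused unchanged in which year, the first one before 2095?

Two years share a calendar iff Jan 1 falls on the same weekday and both are leap or both are common. 2095: Jan 1 is Saturday, common year.
2094: Jan 1 Friday, common
2093: Jan 1 Thursday, common
2092: Jan 1 Tuesday, leap
2091: Jan 1 Monday, common
2090: Jan 1 Sunday, common
2089: Jan 1 Saturday, common
2089 matches on both conditions.

2089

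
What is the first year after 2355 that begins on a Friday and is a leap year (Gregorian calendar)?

Jan 1 advances by 2 weekdays after a leap year and by 1 after a common year.
2355: Jan 1 is Saturday.
2356: Sunday (leap)
2357: Tuesday
2358: Wednesday
2359: Thursday
2360: Friday (leap)
2360 begins on a Friday and is a leap year.

2360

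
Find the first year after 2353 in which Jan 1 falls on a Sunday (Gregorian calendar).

2356

Jan 1 advances by 2 weekdays after a leap year and by 1 after a common year.
2353: Jan 1 is Thursday.
2354: Friday
2355: Saturday
2356: Sunday (leap)
2356 begins on a Sunday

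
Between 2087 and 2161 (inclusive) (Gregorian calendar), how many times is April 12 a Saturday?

12

Track April 12's weekday year by year (advancing +1, or +2 across a Feb 29):
  2087: Sat ✓  2088: Mon (+2)  2089: Tue (+1)  2090: Wed (+1)  2091: Thu (+1)
  2092: Sat (+2) ✓  2093: Sun (+1)  2094: Mon (+1)  2095: Tue (+1)  2096: Thu (+2)
  2097: Fri (+1)  2098: Sat (+1) ✓  2099: Sun (+1)  2100: Mon (+1)  … (47 more years) …
  2148: Fri (+2)  2149: Sat (+1) ✓  2150: Sun (+1)  2151: Mon (+1)  2152: Wed (+2)
  2153: Thu (+1)  2154: Fri (+1)  2155: Sat (+1) ✓  2156: Mon (+2)  2157: Tue (+1)
  2158: Wed (+1)  2159: Thu (+1)  2160: Sat (+2) ✓  2161: Sun (+1)
Saturday years: 2087, 2092, 2098, 2104, 2110, 2121, 2127, 2132, 2138, 2149, 2155, 2160 — 12 in total.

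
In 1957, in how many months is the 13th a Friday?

2

Check the 13th of each month of 1957: Jan 13: Sun, Feb 13: Wed, Mar 13: Wed, Apr 13: Sat, May 13: Mon, Jun 13: Thu, Jul 13: Sat, Aug 13: Tue, Sep 13: Fri, Oct 13: Sun, Nov 13: Wed, Dec 13: Fri.
Friday occurs in September, December — 2 months.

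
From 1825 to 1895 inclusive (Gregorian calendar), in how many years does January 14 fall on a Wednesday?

10

Track January 14's weekday year by year (advancing +1, or +2 across a Feb 29):
  1825: Fri  1826: Sat (+1)  1827: Sun (+1)  1828: Mon (+1)  1829: Wed (+2) ✓
  1830: Thu (+1)  1831: Fri (+1)  1832: Sat (+1)  1833: Mon (+2)  1834: Tue (+1)
  1835: Wed (+1) ✓  1836: Thu (+1)  1837: Sat (+2)  1838: Sun (+1)  … (43 more years) …
  1882: Sat (+1)  1883: Sun (+1)  1884: Mon (+1)  1885: Wed (+2) ✓  1886: Thu (+1)
  1887: Fri (+1)  1888: Sat (+1)  1889: Mon (+2)  1890: Tue (+1)  1891: Wed (+1) ✓
  1892: Thu (+1)  1893: Sat (+2)  1894: Sun (+1)  1895: Mon (+1)
Wednesday years: 1829, 1835, 1846, 1852, 1857, 1863, 1874, 1880, 1885, 1891 — 10 in total.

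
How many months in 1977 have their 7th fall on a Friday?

Check the 7th of each month of 1977: Jan 7: Fri, Feb 7: Mon, Mar 7: Mon, Apr 7: Thu, May 7: Sat, Jun 7: Tue, Jul 7: Thu, Aug 7: Sun, Sep 7: Wed, Oct 7: Fri, Nov 7: Mon, Dec 7: Wed.
Friday occurs in January, October — 2 months.

2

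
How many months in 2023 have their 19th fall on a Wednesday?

Check the 19th of each month of 2023: Jan 19: Thu, Feb 19: Sun, Mar 19: Sun, Apr 19: Wed, May 19: Fri, Jun 19: Mon, Jul 19: Wed, Aug 19: Sat, Sep 19: Tue, Oct 19: Thu, Nov 19: Sun, Dec 19: Tue.
Wednesday occurs in April, July — 2 months.

2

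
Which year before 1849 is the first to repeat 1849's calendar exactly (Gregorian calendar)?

1838

Two years share a calendar iff Jan 1 falls on the same weekday and both are leap or both are common. 1849: Jan 1 is Monday, common year.
1848: Jan 1 Saturday, leap
1847: Jan 1 Friday, common
1846: Jan 1 Thursday, common
1845: Jan 1 Wednesday, common
1844: Jan 1 Monday, leap
1843: Jan 1 Sunday, common
1842: Jan 1 Saturday, common
1841: Jan 1 Friday, common
1840: Jan 1 Wednesday, leap
1839: Jan 1 Tuesday, common
1838: Jan 1 Monday, common
1838 matches on both conditions.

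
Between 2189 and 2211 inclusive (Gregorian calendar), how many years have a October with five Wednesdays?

11

October has 31 days; it has five Wednesdays when Wednesday falls among the first (month-length − 28) days — i.e. when October 1 is one of Wednesday/Tuesday/Monday.
October 1 by year: 2189:Thu 2190:Fri 2191:Sat 2192:Mon✓ 2193:Tue✓ 2194:Wed✓ 2195:Thu 2196:Sat 2197:Sun 2198:Mon✓ 2199:Tue✓ 2200:Wed✓ 2201:Thu 2202:Fri 2203:Sat 2204:Mon✓ 2205:Tue✓ 2206:Wed✓ 2207:Thu 2208:Sat 2209:Sun 2210:Mon✓ 2211:Tue✓
Years with five Wednesdays: 2192, 2193, 2194, 2198, 2199, 2200, 2204, 2205, 2206, 2210, 2211 → 11.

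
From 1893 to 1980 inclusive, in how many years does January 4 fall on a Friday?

13

Track January 4's weekday year by year (advancing +1, or +2 across a Feb 29):
  1893: Wed  1894: Thu (+1)  1895: Fri (+1) ✓  1896: Sat (+1)  1897: Mon (+2)
  1898: Tue (+1)  1899: Wed (+1)  1900: Thu (+1)  1901: Fri (+1) ✓  1902: Sat (+1)
  1903: Sun (+1)  1904: Mon (+1)  1905: Wed (+2)  1906: Thu (+1)  … (60 more years) …
  1967: Wed (+1)  1968: Thu (+1)  1969: Sat (+2)  1970: Sun (+1)  1971: Mon (+1)
  1972: Tue (+1)  1973: Thu (+2)  1974: Fri (+1) ✓  1975: Sat (+1)  1976: Sun (+1)
  1977: Tue (+2)  1978: Wed (+1)  1979: Thu (+1)  1980: Fri (+1) ✓
Friday years: 1895, 1901, 1907, 1918, 1924, 1929, 1935, 1946, 1952, 1957, 1963, 1974, 1980 — 13 in total.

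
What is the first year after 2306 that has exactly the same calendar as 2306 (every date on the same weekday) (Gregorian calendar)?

2317

Two years share a calendar iff Jan 1 falls on the same weekday and both are leap or both are common. 2306: Jan 1 is Monday, common year.
2307: Jan 1 Tuesday, common
2308: Jan 1 Wednesday, leap
2309: Jan 1 Friday, common
2310: Jan 1 Saturday, common
2311: Jan 1 Sunday, common
2312: Jan 1 Monday, leap
2313: Jan 1 Wednesday, common
2314: Jan 1 Thursday, common
2315: Jan 1 Friday, common
2316: Jan 1 Saturday, leap
2317: Jan 1 Monday, common
2317 matches on both conditions.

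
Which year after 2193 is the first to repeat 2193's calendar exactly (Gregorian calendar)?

Two years share a calendar iff Jan 1 falls on the same weekday and both are leap or both are common. 2193: Jan 1 is Tuesday, common year.
2194: Jan 1 Wednesday, common
2195: Jan 1 Thursday, common
2196: Jan 1 Friday, leap
2197: Jan 1 Sunday, common
2198: Jan 1 Monday, common
2199: Jan 1 Tuesday, common
2199 matches on both conditions.

2199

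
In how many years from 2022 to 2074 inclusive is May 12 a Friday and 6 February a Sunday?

Check each year's weekday for May 12 and 6 February:
  2022: Thu/Sun  2023: Fri/Mon  2024: Sun/Tue  2025: Mon/Thu  2026: Tue/Fri  2027: Wed/Sat  2028: Fri/Sun ✓  2029: Sat/Tue  2030: Sun/Wed  2031: Mon/Thu  2032: Wed/Fri  2033: Thu/Sun  2034: Fri/Mon  2035: Sat/Tue  …(25 more)…  2061: Thu/Sun  2062: Fri/Mon  2063: Sat/Tue  2064: Mon/Wed  2065: Tue/Fri  2066: Wed/Sat  2067: Thu/Sun  2068: Sat/Mon  2069: Sun/Wed  2070: Mon/Thu  2071: Tue/Fri  2072: Thu/Sat  2073: Fri/Mon  2074: Sat/Tue
Both conditions hold in: 2028, 2056 — 2.

2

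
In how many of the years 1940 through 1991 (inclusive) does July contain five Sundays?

22

July has 31 days; it has five Sundays when Sunday falls among the first (month-length − 28) days — i.e. when July 1 is one of Sunday/Saturday/Friday.
July 1 by year: 1940:Mon 1941:Tue 1942:Wed 1943:Thu 1944:Sat✓ 1945:Sun✓ 1946:Mon 1947:Tue 1948:Thu 1949:Fri✓ 1950:Sat✓ 1951:Sun✓ 1952:Tue 1953:Wed 1954:Thu …(22 more)… 1977:Fri✓ 1978:Sat✓ 1979:Sun✓ 1980:Tue 1981:Wed 1982:Thu 1983:Fri✓ 1984:Sun✓ 1985:Mon 1986:Tue 1987:Wed 1988:Fri✓ 1989:Sat✓ 1990:Sun✓ 1991:Mon
Years with five Sundays: 1944, 1945, 1949, 1950, 1951, 1955, 1956, 1960, 1961, 1962, 1966, 1967, 1972, 1973, 1977, 1978, 1979, 1983, 1984, 1988, 1989, 1990 → 22.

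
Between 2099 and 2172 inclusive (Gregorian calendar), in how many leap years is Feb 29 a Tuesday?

2

Leap years in 2099–2172: 18 of them.
Feb 29 weekday advances by 5 (mod 7) from one leap year to the next four years later (or differs when a century non-leap intervenes).
Leap-day weekdays: 2104:Fri 2108:Wed 2112:Mon 2116:Sat 2120:Thu 2124:Tue✓ 2128:Sun 2132:Fri 2136:Wed 2140:Mon 2144:Sat 2148:Thu 2152:Tue✓ 2156:Sun 2160:Fri 2164:Wed 2168:Mon 2172:Sat
Tuesday: 2124, 2152 → 2.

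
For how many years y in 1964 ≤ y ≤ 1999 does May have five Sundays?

17

May has 31 days; it has five Sundays when Sunday falls among the first (month-length − 28) days — i.e. when May 1 is one of Sunday/Saturday/Friday.
May 1 by year: 1964:Fri✓ 1965:Sat✓ 1966:Sun✓ 1967:Mon 1968:Wed 1969:Thu 1970:Fri✓ 1971:Sat✓ 1972:Mon 1973:Tue 1974:Wed 1975:Thu 1976:Sat✓ 1977:Sun✓ 1978:Mon …(6 more)… 1985:Wed 1986:Thu 1987:Fri✓ 1988:Sun✓ 1989:Mon 1990:Tue 1991:Wed 1992:Fri✓ 1993:Sat✓ 1994:Sun✓ 1995:Mon 1996:Wed 1997:Thu 1998:Fri✓ 1999:Sat✓
Years with five Sundays: 1964, 1965, 1966, 1970, 1971, 1976, 1977, 1981, 1982, 1983, 1987, 1988, 1992, 1993, 1994, 1998, 1999 → 17.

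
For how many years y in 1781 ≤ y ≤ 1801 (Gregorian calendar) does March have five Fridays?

9

March has 31 days; it has five Fridays when Friday falls among the first (month-length − 28) days — i.e. when March 1 is one of Friday/Thursday/Wednesday.
March 1 by year: 1781:Thu✓ 1782:Fri✓ 1783:Sat 1784:Mon 1785:Tue 1786:Wed✓ 1787:Thu✓ 1788:Sat 1789:Sun 1790:Mon 1791:Tue 1792:Thu✓ 1793:Fri✓ 1794:Sat 1795:Sun 1796:Tue 1797:Wed✓ 1798:Thu✓ 1799:Fri✓ 1800:Sat 1801:Sun
Years with five Fridays: 1781, 1782, 1786, 1787, 1792, 1793, 1797, 1798, 1799 → 9.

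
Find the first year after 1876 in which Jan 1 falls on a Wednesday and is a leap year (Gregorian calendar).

Jan 1 advances by 2 weekdays after a leap year and by 1 after a common year.
1876: Jan 1 is Saturday (leap).
1877: Monday
1878: Tuesday
1879: Wednesday
1880: Thursday (leap)
1881: Saturday
1882: Sunday
1883: Monday
1884: Tuesday (leap)
1885: Thursday
1886: Friday
1887: Saturday
1888: Sunday (leap)
1889: Tuesday
1890: Wednesday
1891: Thursday
1892: Friday (leap)
1893: Sunday
1894: Monday
1895: Tuesday
1896: Wednesday (leap)
1896 begins on a Wednesday and is a leap year.

1896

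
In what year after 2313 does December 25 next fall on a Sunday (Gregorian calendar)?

From one year to the next, a fixed date's weekday advances by 1, or by 2 when a Feb 29 lies between the two dates.
2313: December 25 is Thursday.
2314: Friday (+1)
2315: Saturday (+1)
2316: Monday (+2)
2317: Tuesday (+1)
2318: Wednesday (+1)
2319: Thursday (+1)
2320: Saturday (+2)
2321: Sunday (+1)
December 25 falls on a Sunday in 2321.

2321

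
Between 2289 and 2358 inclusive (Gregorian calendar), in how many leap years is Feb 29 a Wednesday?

2

Leap years in 2289–2358: 16 of them.
Feb 29 weekday advances by 5 (mod 7) from one leap year to the next four years later (or differs when a century non-leap intervenes).
Leap-day weekdays: 2292:Mon 2296:Sat 2304:Mon 2308:Sat 2312:Thu 2316:Tue 2320:Sun 2324:Fri 2328:Wed✓ 2332:Mon 2336:Sat 2340:Thu 2344:Tue 2348:Sun 2352:Fri 2356:Wed✓
Wednesday: 2328, 2356 → 2.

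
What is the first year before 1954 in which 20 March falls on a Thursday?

1952

From one year to the next, a fixed date's weekday advances by 1, or by 2 when a Feb 29 lies between the two dates.
1954: March 20 is Saturday.
1953: Friday (−1)
1952: Thursday (−1)
20 March falls on a Thursday in 1952.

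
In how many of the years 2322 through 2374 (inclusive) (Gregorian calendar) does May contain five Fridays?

23

May has 31 days; it has five Fridays when Friday falls among the first (month-length − 28) days — i.e. when May 1 is one of Friday/Thursday/Wednesday.
May 1 by year: 2322:Mon 2323:Tue 2324:Thu✓ 2325:Fri✓ 2326:Sat 2327:Sun 2328:Tue 2329:Wed✓ 2330:Thu✓ 2331:Fri✓ 2332:Sun 2333:Mon 2334:Tue 2335:Wed✓ 2336:Fri✓ …(23 more)… 2360:Sun 2361:Mon 2362:Tue 2363:Wed✓ 2364:Fri✓ 2365:Sat 2366:Sun 2367:Mon 2368:Wed✓ 2369:Thu✓ 2370:Fri✓ 2371:Sat 2372:Mon 2373:Tue 2374:Wed✓
Years with five Fridays: 2324, 2325, 2329, 2330, 2331, 2335, 2336, 2340, 2341, 2342, 2346, 2347, 2352, 2353, 2357, 2358, 2359, 2363, 2364, 2368, 2369, 2370, 2374 → 23.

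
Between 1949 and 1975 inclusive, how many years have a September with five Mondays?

September has 30 days; it has five Mondays when Monday falls among the first (month-length − 28) days — i.e. when September 1 is one of Monday/Sunday.
September 1 by year: 1949:Thu 1950:Fri 1951:Sat 1952:Mon✓ 1953:Tue 1954:Wed 1955:Thu 1956:Sat 1957:Sun✓ 1958:Mon✓ 1959:Tue 1960:Thu 1961:Fri 1962:Sat 1963:Sun✓ 1964:Tue 1965:Wed 1966:Thu 1967:Fri 1968:Sun✓ 1969:Mon✓ 1970:Tue 1971:Wed 1972:Fri 1973:Sat 1974:Sun✓ 1975:Mon✓
Years with five Mondays: 1952, 1957, 1958, 1963, 1968, 1969, 1974, 1975 → 8.

8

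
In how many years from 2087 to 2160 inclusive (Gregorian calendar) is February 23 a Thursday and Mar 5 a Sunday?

8

Check each year's weekday for February 23 and Mar 5:
  2087: Sun/Wed  2088: Mon/Fri  2089: Wed/Sat  2090: Thu/Sun ✓  2091: Fri/Mon  2092: Sat/Wed  2093: Mon/Thu  2094: Tue/Fri  2095: Wed/Sat  2096: Thu/Mon  2097: Sat/Tue  2098: Sun/Wed  2099: Mon/Thu  2100: Tue/Fri  …(46 more)…  2147: Thu/Sun ✓  2148: Fri/Tue  2149: Sun/Wed  2150: Mon/Thu  2151: Tue/Fri  2152: Wed/Sun  2153: Fri/Mon  2154: Sat/Tue  2155: Sun/Wed  2156: Mon/Fri  2157: Wed/Sat  2158: Thu/Sun ✓  2159: Fri/Mon  2160: Sat/Wed
Both conditions hold in: 2090, 2102, 2113, 2119, 2130, 2141, 2147, 2158 — 8.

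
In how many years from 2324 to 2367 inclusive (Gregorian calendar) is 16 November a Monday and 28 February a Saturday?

5

Check each year's weekday for 16 November and 28 February:
  2324: Sun/Thu  2325: Mon/Sat ✓  2326: Tue/Sun  2327: Wed/Mon  2328: Fri/Tue  2329: Sat/Thu  2330: Sun/Fri  2331: Mon/Sat ✓  2332: Wed/Sun  2333: Thu/Tue  2334: Fri/Wed  2335: Sat/Thu  2336: Mon/Fri  2337: Tue/Sun  …(16 more)…  2354: Tue/Sun  2355: Wed/Mon  2356: Fri/Tue  2357: Sat/Thu  2358: Sun/Fri  2359: Mon/Sat ✓  2360: Wed/Sun  2361: Thu/Tue  2362: Fri/Wed  2363: Sat/Thu  2364: Mon/Fri  2365: Tue/Sun  2366: Wed/Mon  2367: Thu/Tue
Both conditions hold in: 2325, 2331, 2342, 2353, 2359 — 5.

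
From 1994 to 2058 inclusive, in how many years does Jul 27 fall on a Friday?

9

Track Jul 27's weekday year by year (advancing +1, or +2 across a Feb 29):
  1994: Wed  1995: Thu (+1)  1996: Sat (+2)  1997: Sun (+1)  1998: Mon (+1)
  1999: Tue (+1)  2000: Thu (+2)  2001: Fri (+1) ✓  2002: Sat (+1)  2003: Sun (+1)
  2004: Tue (+2)  2005: Wed (+1)  2006: Thu (+1)  2007: Fri (+1) ✓  … (37 more years) …
  2045: Thu (+1)  2046: Fri (+1) ✓  2047: Sat (+1)  2048: Mon (+2)  2049: Tue (+1)
  2050: Wed (+1)  2051: Thu (+1)  2052: Sat (+2)  2053: Sun (+1)  2054: Mon (+1)
  2055: Tue (+1)  2056: Thu (+2)  2057: Fri (+1) ✓  2058: Sat (+1)
Friday years: 2001, 2007, 2012, 2018, 2029, 2035, 2040, 2046, 2057 — 9 in total.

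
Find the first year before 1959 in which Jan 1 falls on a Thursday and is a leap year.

Jan 1 advances by 2 weekdays after a leap year and by 1 after a common year.
1959: Jan 1 is Thursday.
1958: Wednesday
1957: Tuesday
1956: Sunday (leap)
1955: Saturday
1954: Friday
1953: Thursday
1952: Tuesday (leap)
1951: Monday
1950: Sunday
1949: Saturday
1948: Thursday (leap)
1948 begins on a Thursday and is a leap year.

1948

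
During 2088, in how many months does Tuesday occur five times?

A month of length L has five Tuesdays iff its first Tuesday is on day ≤ L−28 (so day 1–3 in a 31-day month, 1–2 in a 30-day month, day 1 in a leap February).
Checking each month of 2088: Jan starts Thu (31d); Feb starts Sun (29d); Mar starts Mon (31d) ✓; Apr starts Thu (30d); May starts Sat (31d); Jun starts Tue (30d) ✓; Jul starts Thu (31d); Aug starts Sun (31d) ✓; Sep starts Wed (30d); Oct starts Fri (31d); Nov starts Mon (30d) ✓; Dec starts Wed (31d).
Five-Tuesday months: March, June, August, November → 4.

4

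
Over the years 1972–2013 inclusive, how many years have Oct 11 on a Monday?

6

Track Oct 11's weekday year by year (advancing +1, or +2 across a Feb 29):
  1972: Wed  1973: Thu (+1)  1974: Fri (+1)  1975: Sat (+1)  1976: Mon (+2) ✓
  1977: Tue (+1)  1978: Wed (+1)  1979: Thu (+1)  1980: Sat (+2)  1981: Sun (+1)
  1982: Mon (+1) ✓  1983: Tue (+1)  1984: Thu (+2)  1985: Fri (+1)  … (14 more years) …
  2000: Wed (+2)  2001: Thu (+1)  2002: Fri (+1)  2003: Sat (+1)  2004: Mon (+2) ✓
  2005: Tue (+1)  2006: Wed (+1)  2007: Thu (+1)  2008: Sat (+2)  2009: Sun (+1)
  2010: Mon (+1) ✓  2011: Tue (+1)  2012: Thu (+2)  2013: Fri (+1)
Monday years: 1976, 1982, 1993, 1999, 2004, 2010 — 6 in total.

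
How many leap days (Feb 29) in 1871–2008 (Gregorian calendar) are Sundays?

5

Leap years in 1871–2008: 34 of them.
Feb 29 weekday advances by 5 (mod 7) from one leap year to the next four years later (or differs when a century non-leap intervenes).
Leap-day weekdays: 1872:Thu 1876:Tue 1880:Sun✓ 1884:Fri 1888:Wed 1892:Mon 1896:Sat 1904:Mon 1908:Sat 1912:Thu 1916:Tue 1920:Sun✓ 1924:Fri …(8 more)… 1960:Mon 1964:Sat 1968:Thu 1972:Tue 1976:Sun✓ 1980:Fri 1984:Wed 1988:Mon 1992:Sat 1996:Thu 2000:Tue 2004:Sun✓ 2008:Fri
Sunday: 1880, 1920, 1948, 1976, 2004 → 5.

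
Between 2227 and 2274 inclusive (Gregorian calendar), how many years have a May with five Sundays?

21

May has 31 days; it has five Sundays when Sunday falls among the first (month-length − 28) days — i.e. when May 1 is one of Sunday/Saturday/Friday.
May 1 by year: 2227:Tue 2228:Thu 2229:Fri✓ 2230:Sat✓ 2231:Sun✓ 2232:Tue 2233:Wed 2234:Thu 2235:Fri✓ 2236:Sun✓ 2237:Mon 2238:Tue 2239:Wed 2240:Fri✓ 2241:Sat✓ …(18 more)… 2260:Tue 2261:Wed 2262:Thu 2263:Fri✓ 2264:Sun✓ 2265:Mon 2266:Tue 2267:Wed 2268:Fri✓ 2269:Sat✓ 2270:Sun✓ 2271:Mon 2272:Wed 2273:Thu 2274:Fri✓
Years with five Sundays: 2229, 2230, 2231, 2235, 2236, 2240, 2241, 2242, 2246, 2247, 2252, 2253, 2257, 2258, 2259, 2263, 2264, 2268, 2269, 2270, 2274 → 21.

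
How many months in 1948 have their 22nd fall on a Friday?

Check the 22nd of each month of 1948: Jan 22: Thu, Feb 22: Sun, Mar 22: Mon, Apr 22: Thu, May 22: Sat, Jun 22: Tue, Jul 22: Thu, Aug 22: Sun, Sep 22: Wed, Oct 22: Fri, Nov 22: Mon, Dec 22: Wed.
Friday occurs in October — 1 month.

1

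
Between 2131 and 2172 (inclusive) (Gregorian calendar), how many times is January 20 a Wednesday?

Track January 20's weekday year by year (advancing +1, or +2 across a Feb 29):
  2131: Sat  2132: Sun (+1)  2133: Tue (+2)  2134: Wed (+1) ✓  2135: Thu (+1)
  2136: Fri (+1)  2137: Sun (+2)  2138: Mon (+1)  2139: Tue (+1)  2140: Wed (+1) ✓
  2141: Fri (+2)  2142: Sat (+1)  2143: Sun (+1)  2144: Mon (+1)  … (14 more years) …
  2159: Sat (+1)  2160: Sun (+1)  2161: Tue (+2)  2162: Wed (+1) ✓  2163: Thu (+1)
  2164: Fri (+1)  2165: Sun (+2)  2166: Mon (+1)  2167: Tue (+1)  2168: Wed (+1) ✓
  2169: Fri (+2)  2170: Sat (+1)  2171: Sun (+1)  2172: Mon (+1)
Wednesday years: 2134, 2140, 2145, 2151, 2162, 2168 — 6 in total.

6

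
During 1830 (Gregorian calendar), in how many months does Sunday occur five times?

4

A month of length L has five Sundays iff its first Sunday is on day ≤ L−28 (so day 1–3 in a 31-day month, 1–2 in a 30-day month, day 1 in a leap February).
Checking each month of 1830: Jan starts Fri (31d) ✓; Feb starts Mon (28d); Mar starts Mon (31d); Apr starts Thu (30d); May starts Sat (31d) ✓; Jun starts Tue (30d); Jul starts Thu (31d); Aug starts Sun (31d) ✓; Sep starts Wed (30d); Oct starts Fri (31d) ✓; Nov starts Mon (30d); Dec starts Wed (31d).
Five-Sunday months: January, May, August, October → 4.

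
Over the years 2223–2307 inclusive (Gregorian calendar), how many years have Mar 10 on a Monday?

Track Mar 10's weekday year by year (advancing +1, or +2 across a Feb 29):
  2223: Mon ✓  2224: Wed (+2)  2225: Thu (+1)  2226: Fri (+1)  2227: Sat (+1)
  2228: Mon (+2) ✓  2229: Tue (+1)  2230: Wed (+1)  2231: Thu (+1)  2232: Sat (+2)
  2233: Sun (+1)  2234: Mon (+1) ✓  2235: Tue (+1)  2236: Thu (+2)  … (57 more years) …
  2294: Sat (+1)  2295: Sun (+1)  2296: Tue (+2)  2297: Wed (+1)  2298: Thu (+1)
  2299: Fri (+1)  2300: Sat (+1)  2301: Sun (+1)  2302: Mon (+1) ✓  2303: Tue (+1)
  2304: Thu (+2)  2305: Fri (+1)  2306: Sat (+1)  2307: Sun (+1)
Monday years: 2223, 2228, 2234, 2245, 2251, 2256, 2262, 2273, 2279, 2284, 2290, 2302 — 12 in total.

12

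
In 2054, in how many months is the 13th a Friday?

Check the 13th of each month of 2054: Jan 13: Tue, Feb 13: Fri, Mar 13: Fri, Apr 13: Mon, May 13: Wed, Jun 13: Sat, Jul 13: Mon, Aug 13: Thu, Sep 13: Sun, Oct 13: Tue, Nov 13: Fri, Dec 13: Sun.
Friday occurs in February, March, November — 3 months.

3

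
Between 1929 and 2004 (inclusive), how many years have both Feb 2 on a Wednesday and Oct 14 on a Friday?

Check each year's weekday for Feb 2 and Oct 14:
  1929: Sat/Mon  1930: Sun/Tue  1931: Mon/Wed  1932: Tue/Fri  1933: Thu/Sat  1934: Fri/Sun  1935: Sat/Mon  1936: Sun/Wed  1937: Tue/Thu  1938: Wed/Fri ✓  1939: Thu/Sat  1940: Fri/Mon  1941: Sun/Tue  1942: Mon/Wed  …(48 more)…  1991: Sat/Mon  1992: Sun/Wed  1993: Tue/Thu  1994: Wed/Fri ✓  1995: Thu/Sat  1996: Fri/Mon  1997: Sun/Tue  1998: Mon/Wed  1999: Tue/Thu  2000: Wed/Sat  2001: Fri/Sun  2002: Sat/Mon  2003: Sun/Tue  2004: Mon/Thu
Both conditions hold in: 1938, 1949, 1955, 1966, 1977, 1983, 1994 — 7.

7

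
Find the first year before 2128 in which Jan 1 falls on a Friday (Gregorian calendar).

2123

Jan 1 advances by 2 weekdays after a leap year and by 1 after a common year.
2128: Jan 1 is Thursday (leap).
2127: Wednesday
2126: Tuesday
2125: Monday
2124: Saturday (leap)
2123: Friday
2123 begins on a Friday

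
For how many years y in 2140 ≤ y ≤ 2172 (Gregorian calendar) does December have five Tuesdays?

December has 31 days; it has five Tuesdays when Tuesday falls among the first (month-length − 28) days — i.e. when December 1 is one of Tuesday/Monday/Sunday.
December 1 by year: 2140:Thu 2141:Fri 2142:Sat 2143:Sun✓ 2144:Tue✓ 2145:Wed 2146:Thu 2147:Fri 2148:Sun✓ 2149:Mon✓ 2150:Tue✓ 2151:Wed 2152:Fri 2153:Sat 2154:Sun✓ …(3 more)… 2158:Fri 2159:Sat 2160:Mon✓ 2161:Tue✓ 2162:Wed 2163:Thu 2164:Sat 2165:Sun✓ 2166:Mon✓ 2167:Tue✓ 2168:Thu 2169:Fri 2170:Sat 2171:Sun✓ 2172:Tue✓
Years with five Tuesdays: 2143, 2144, 2148, 2149, 2150, 2154, 2155, 2160, 2161, 2165, 2166, 2167, 2171, 2172 → 14.

14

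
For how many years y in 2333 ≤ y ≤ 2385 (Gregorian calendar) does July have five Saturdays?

23

July has 31 days; it has five Saturdays when Saturday falls among the first (month-length − 28) days — i.e. when July 1 is one of Saturday/Friday/Thursday.
July 1 by year: 2333:Sat✓ 2334:Sun 2335:Mon 2336:Wed 2337:Thu✓ 2338:Fri✓ 2339:Sat✓ 2340:Mon 2341:Tue 2342:Wed 2343:Thu✓ 2344:Sat✓ 2345:Sun 2346:Mon 2347:Tue …(23 more)… 2371:Thu✓ 2372:Sat✓ 2373:Sun 2374:Mon 2375:Tue 2376:Thu✓ 2377:Fri✓ 2378:Sat✓ 2379:Sun 2380:Tue 2381:Wed 2382:Thu✓ 2383:Fri✓ 2384:Sun 2385:Mon
Years with five Saturdays: 2333, 2337, 2338, 2339, 2343, 2344, 2348, 2349, 2350, 2354, 2355, 2360, 2361, 2365, 2366, 2367, 2371, 2372, 2376, 2377, 2378, 2382, 2383 → 23.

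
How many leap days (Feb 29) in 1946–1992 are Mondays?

2

Leap years in 1946–1992: 12 of them.
Feb 29 weekday advances by 5 (mod 7) from one leap year to the next four years later (or differs when a century non-leap intervenes).
Leap-day weekdays: 1948:Sun 1952:Fri 1956:Wed 1960:Mon✓ 1964:Sat 1968:Thu 1972:Tue 1976:Sun 1980:Fri 1984:Wed 1988:Mon✓ 1992:Sat
Monday: 1960, 1988 → 2.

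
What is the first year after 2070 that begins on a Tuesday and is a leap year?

Jan 1 advances by 2 weekdays after a leap year and by 1 after a common year.
2070: Jan 1 is Wednesday.
2071: Thursday
2072: Friday (leap)
2073: Sunday
2074: Monday
2075: Tuesday
2076: Wednesday (leap)
2077: Friday
2078: Saturday
2079: Sunday
2080: Monday (leap)
2081: Wednesday
2082: Thursday
2083: Friday
2084: Saturday (leap)
2085: Monday
2086: Tuesday
2087: Wednesday
2088: Thursday (leap)
2089: Saturday
2090: Sunday
2091: Monday
2092: Tuesday (leap)
2092 begins on a Tuesday and is a leap year.

2092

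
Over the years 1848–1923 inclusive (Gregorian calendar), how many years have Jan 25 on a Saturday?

11

Track Jan 25's weekday year by year (advancing +1, or +2 across a Feb 29):
  1848: Tue  1849: Thu (+2)  1850: Fri (+1)  1851: Sat (+1) ✓  1852: Sun (+1)
  1853: Tue (+2)  1854: Wed (+1)  1855: Thu (+1)  1856: Fri (+1)  1857: Sun (+2)
  1858: Mon (+1)  1859: Tue (+1)  1860: Wed (+1)  1861: Fri (+2)  … (48 more years) …
  1910: Tue (+1)  1911: Wed (+1)  1912: Thu (+1)  1913: Sat (+2) ✓  1914: Sun (+1)
  1915: Mon (+1)  1916: Tue (+1)  1917: Thu (+2)  1918: Fri (+1)  1919: Sat (+1) ✓
  1920: Sun (+1)  1921: Tue (+2)  1922: Wed (+1)  1923: Thu (+1)
Saturday years: 1851, 1862, 1868, 1873, 1879, 1890, 1896, 1902, 1908, 1913, 1919 — 11 in total.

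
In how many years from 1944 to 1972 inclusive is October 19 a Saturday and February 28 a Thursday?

Check each year's weekday for October 19 and February 28:
  1944: Thu/Mon  1945: Fri/Wed  1946: Sat/Thu ✓  1947: Sun/Fri  1948: Tue/Sat  1949: Wed/Mon  1950: Thu/Tue  1951: Fri/Wed  1952: Sun/Thu  1953: Mon/Sat  1954: Tue/Sun  1955: Wed/Mon  1956: Fri/Tue  1957: Sat/Thu ✓  1958: Sun/Fri  1959: Mon/Sat  1960: Wed/Sun  1961: Thu/Tue  1962: Fri/Wed  1963: Sat/Thu ✓  1964: Mon/Fri  1965: Tue/Sun  1966: Wed/Mon  1967: Thu/Tue  1968: Sat/Wed  1969: Sun/Fri  1970: Mon/Sat  1971: Tue/Sun  1972: Thu/Mon
Both conditions hold in: 1946, 1957, 1963 — 3.

3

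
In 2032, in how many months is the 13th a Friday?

2

Check the 13th of each month of 2032: Jan 13: Tue, Feb 13: Fri, Mar 13: Sat, Apr 13: Tue, May 13: Thu, Jun 13: Sun, Jul 13: Tue, Aug 13: Fri, Sep 13: Mon, Oct 13: Wed, Nov 13: Sat, Dec 13: Mon.
Friday occurs in February, August — 2 months.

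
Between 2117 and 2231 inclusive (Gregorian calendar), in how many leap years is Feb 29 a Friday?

4

Leap years in 2117–2231: 27 of them.
Feb 29 weekday advances by 5 (mod 7) from one leap year to the next four years later (or differs when a century non-leap intervenes).
Leap-day weekdays: 2120:Thu 2124:Tue 2128:Sun 2132:Fri✓ 2136:Wed 2140:Mon 2144:Sat 2148:Thu 2152:Tue 2156:Sun 2160:Fri✓ 2164:Wed 2168:Mon 2172:Sat 2176:Thu 2180:Tue 2184:Sun 2188:Fri✓ 2192:Wed 2196:Mon 2204:Wed 2208:Mon 2212:Sat 2216:Thu 2220:Tue 2224:Sun 2228:Fri✓
Friday: 2132, 2160, 2188, 2228 → 4.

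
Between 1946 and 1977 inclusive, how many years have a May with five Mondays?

14

May has 31 days; it has five Mondays when Monday falls among the first (month-length − 28) days — i.e. when May 1 is one of Monday/Sunday/Saturday.
May 1 by year: 1946:Wed 1947:Thu 1948:Sat✓ 1949:Sun✓ 1950:Mon✓ 1951:Tue 1952:Thu 1953:Fri 1954:Sat✓ 1955:Sun✓ 1956:Tue 1957:Wed 1958:Thu 1959:Fri 1960:Sun✓ 1961:Mon✓ 1962:Tue 1963:Wed 1964:Fri 1965:Sat✓ 1966:Sun✓ 1967:Mon✓ 1968:Wed 1969:Thu 1970:Fri 1971:Sat✓ 1972:Mon✓ 1973:Tue 1974:Wed 1975:Thu 1976:Sat✓ 1977:Sun✓
Years with five Mondays: 1948, 1949, 1950, 1954, 1955, 1960, 1961, 1965, 1966, 1967, 1971, 1972, 1976, 1977 → 14.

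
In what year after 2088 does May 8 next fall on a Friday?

From one year to the next, a fixed date's weekday advances by 1, or by 2 when a Feb 29 lies between the two dates.
2088: May 8 is Saturday.
2089: Sunday (+1)
2090: Monday (+1)
2091: Tuesday (+1)
2092: Thursday (+2)
2093: Friday (+1)
May 8 falls on a Friday in 2093.

2093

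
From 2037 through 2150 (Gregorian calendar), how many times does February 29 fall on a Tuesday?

Leap years in 2037–2150: 27 of them.
Feb 29 weekday advances by 5 (mod 7) from one leap year to the next four years later (or differs when a century non-leap intervenes).
Leap-day weekdays: 2040:Wed 2044:Mon 2048:Sat 2052:Thu 2056:Tue✓ 2060:Sun 2064:Fri 2068:Wed 2072:Mon 2076:Sat 2080:Thu 2084:Tue✓ 2088:Sun 2092:Fri 2096:Wed 2104:Fri 2108:Wed 2112:Mon 2116:Sat 2120:Thu 2124:Tue✓ 2128:Sun 2132:Fri 2136:Wed 2140:Mon 2144:Sat 2148:Thu
Tuesday: 2056, 2084, 2124 → 3.

3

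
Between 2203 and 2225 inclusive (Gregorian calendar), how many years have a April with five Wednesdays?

6

April has 30 days; it has five Wednesdays when Wednesday falls among the first (month-length − 28) days — i.e. when April 1 is one of Wednesday/Tuesday.
April 1 by year: 2203:Fri 2204:Sun 2205:Mon 2206:Tue✓ 2207:Wed✓ 2208:Fri 2209:Sat 2210:Sun 2211:Mon 2212:Wed✓ 2213:Thu 2214:Fri 2215:Sat 2216:Mon 2217:Tue✓ 2218:Wed✓ 2219:Thu 2220:Sat 2221:Sun 2222:Mon 2223:Tue✓ 2224:Thu 2225:Fri
Years with five Wednesdays: 2206, 2207, 2212, 2217, 2218, 2223 → 6.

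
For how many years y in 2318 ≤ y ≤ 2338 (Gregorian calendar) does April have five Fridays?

7

April has 30 days; it has five Fridays when Friday falls among the first (month-length − 28) days — i.e. when April 1 is one of Friday/Thursday.
April 1 by year: 2318:Mon 2319:Tue 2320:Thu✓ 2321:Fri✓ 2322:Sat 2323:Sun 2324:Tue 2325:Wed 2326:Thu✓ 2327:Fri✓ 2328:Sun 2329:Mon 2330:Tue 2331:Wed 2332:Fri✓ 2333:Sat 2334:Sun 2335:Mon 2336:Wed 2337:Thu✓ 2338:Fri✓
Years with five Fridays: 2320, 2321, 2326, 2327, 2332, 2337, 2338 → 7.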